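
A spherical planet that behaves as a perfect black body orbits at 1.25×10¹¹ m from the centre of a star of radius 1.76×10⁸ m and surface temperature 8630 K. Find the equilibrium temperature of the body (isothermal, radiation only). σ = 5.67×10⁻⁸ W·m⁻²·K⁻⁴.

T ≈ 229 K

The star's surface emits σT_*⁴; at distance d the flux is S = σT_*⁴(R_*/d)².
S = 5.67×10⁻⁸·(8630)⁴·(1.76×10⁸/1.25×10¹¹)² = 623.5 W/m².
For an isothermal sphere T⁴ = (1−a)S/(4σ) = 2.749×10⁹ K⁴.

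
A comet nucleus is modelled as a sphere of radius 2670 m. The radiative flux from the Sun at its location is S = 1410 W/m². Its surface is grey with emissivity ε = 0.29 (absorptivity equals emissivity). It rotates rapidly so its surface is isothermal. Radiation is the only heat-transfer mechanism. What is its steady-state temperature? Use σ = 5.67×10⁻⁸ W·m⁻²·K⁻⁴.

At equilibrium, absorbed power = emitted power.
Absorbing cross-section = πr² = 2.240×10⁷ m²; emitting surface = 4πr² = 8.958×10⁷ m² (ratio 4).
εS·A_cross = εσ·A_surf·T⁴  ⇒  T⁴ = S/(4σ)   (ε cancels).
T⁴ = 1410/(4·5.67×10⁻⁸) = 6.217×10⁹ K⁴.
T = (6.217×10⁹)^(1/4).

T ≈ 281 K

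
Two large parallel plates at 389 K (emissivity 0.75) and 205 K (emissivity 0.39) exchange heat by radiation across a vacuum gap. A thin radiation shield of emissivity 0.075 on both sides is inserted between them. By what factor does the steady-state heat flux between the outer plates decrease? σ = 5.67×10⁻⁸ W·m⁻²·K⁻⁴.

Without shield: q₀ = σΔ(T⁴)/(1/ε₁+1/ε₂−1) with denominator 2.897.
With shield the two gaps are in series; the resistances add: (1/ε₁+1/ε_s−1)+(1/ε_s+1/ε₂−1) = 13.67+14.90 = 28.56.
Heat-flux ratio q₀/q = 28.56/2.897.

factor ≈ 9.86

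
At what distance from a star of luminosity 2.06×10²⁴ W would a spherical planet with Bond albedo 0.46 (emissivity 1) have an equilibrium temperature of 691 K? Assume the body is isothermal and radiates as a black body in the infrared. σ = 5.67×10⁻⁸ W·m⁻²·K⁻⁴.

d ≈ 1.31×10⁹ m

For an isothermal black-emitting sphere, (1−a)S·πr² = σ·4πr²·T⁴ ⇒ S = 4σT⁴/(1−a).
S = 4·5.67×10⁻⁸·(691)⁴/0.540 = 95760 W/m².
Flux falls as S = L/(4πd²), so d = √(L/(4πS)) = √(2.06×10²⁴/(4π·95760)).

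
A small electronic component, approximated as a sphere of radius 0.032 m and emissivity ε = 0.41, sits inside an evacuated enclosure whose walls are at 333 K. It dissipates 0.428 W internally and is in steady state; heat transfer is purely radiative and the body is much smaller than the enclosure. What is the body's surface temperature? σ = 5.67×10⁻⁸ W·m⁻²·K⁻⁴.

For a small grey body in a large enclosure, net radiated power = εσA(T⁴ − T_w⁴).
Steady state: P = εσA(T⁴ − T_w⁴) with A = 4πr² = 0.01287 m².
T⁴ = P/(εσA) + T_w⁴ = 0.428/(0.41·5.67×10⁻⁸·0.01287) + (333)⁴
    = 1.431×10⁹ + 1.230×10¹⁰ = 1.373×10¹⁰ K⁴.

T ≈ 342 K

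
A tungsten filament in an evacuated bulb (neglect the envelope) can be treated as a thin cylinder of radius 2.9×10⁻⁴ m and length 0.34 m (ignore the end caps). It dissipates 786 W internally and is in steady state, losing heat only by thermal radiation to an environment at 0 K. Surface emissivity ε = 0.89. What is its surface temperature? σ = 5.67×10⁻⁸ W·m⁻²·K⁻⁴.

Steady state: internal power = radiated power, P = εσA T⁴.
Radiating area A = 2πrL = 6.195×10⁻⁴ m².
T⁴ = P/(εσA) = 786/(0.89·5.67×10⁻⁸·6.195×10⁻⁴) = 2.514×10¹³ K⁴.
T = (2.514×10¹³)^(1/4).

T ≈ 2240 K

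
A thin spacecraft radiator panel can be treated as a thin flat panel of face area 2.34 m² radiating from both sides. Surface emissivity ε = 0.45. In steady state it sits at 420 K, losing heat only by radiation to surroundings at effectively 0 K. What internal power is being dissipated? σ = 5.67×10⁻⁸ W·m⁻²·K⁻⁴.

P ≈ 3720 W

Steady state: P = εσA T⁴.
A = 2·2.34 = 4.680 m²; T⁴ = (420)⁴ = 3.112×10¹⁰ K⁴.
P = 0.45 × 5.67×10⁻⁸ × 4.680 × 3.112×10¹⁰.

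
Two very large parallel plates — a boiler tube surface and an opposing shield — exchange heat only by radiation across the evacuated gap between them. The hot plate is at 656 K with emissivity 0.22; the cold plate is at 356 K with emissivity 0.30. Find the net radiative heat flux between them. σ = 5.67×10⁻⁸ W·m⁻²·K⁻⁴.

For two infinite grey parallel plates, q = σ(T₁⁴ − T₂⁴)/(1/ε₁ + 1/ε₂ − 1).
T₁⁴ − T₂⁴ = 1.852×10¹¹ − 1.606×10¹⁰ = 1.691×10¹¹ K⁴.
1/ε₁ + 1/ε₂ − 1 = 4.545 + 3.333 − 1 = 6.879.
q = 5.67×10⁻⁸ × 1.691×10¹¹ / 6.879.

q ≈ 1390 W/m²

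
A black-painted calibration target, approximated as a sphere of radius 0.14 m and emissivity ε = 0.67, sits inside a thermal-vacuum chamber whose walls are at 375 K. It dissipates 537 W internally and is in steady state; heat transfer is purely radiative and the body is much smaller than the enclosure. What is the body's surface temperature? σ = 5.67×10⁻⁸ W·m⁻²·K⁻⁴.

T ≈ 527 K

For a small grey body in a large enclosure, net radiated power = εσA(T⁴ − T_w⁴).
Steady state: P = εσA(T⁴ − T_w⁴) with A = 4πr² = 0.2463 m².
T⁴ = P/(εσA) + T_w⁴ = 537/(0.67·5.67×10⁻⁸·0.2463) + (375)⁴
    = 5.739×10¹⁰ + 1.978×10¹⁰ = 7.717×10¹⁰ K⁴.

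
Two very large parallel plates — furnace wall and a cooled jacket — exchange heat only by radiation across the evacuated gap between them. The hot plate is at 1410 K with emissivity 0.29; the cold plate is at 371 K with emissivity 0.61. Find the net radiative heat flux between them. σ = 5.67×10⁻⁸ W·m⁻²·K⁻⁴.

q ≈ 54600 W/m²

For two infinite grey parallel plates, q = σ(T₁⁴ − T₂⁴)/(1/ε₁ + 1/ε₂ − 1).
T₁⁴ − T₂⁴ = 3.953×10¹² − 1.895×10¹⁰ = 3.934×10¹² K⁴.
1/ε₁ + 1/ε₂ − 1 = 3.448 + 1.639 − 1 = 4.088.
q = 5.67×10⁻⁸ × 3.934×10¹² / 4.088.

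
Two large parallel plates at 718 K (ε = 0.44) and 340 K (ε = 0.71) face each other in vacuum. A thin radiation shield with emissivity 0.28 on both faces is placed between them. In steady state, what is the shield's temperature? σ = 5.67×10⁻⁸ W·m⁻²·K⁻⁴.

T_s ≈ 597 K

In steady state the net flux on the hot side equals that on the cold side.
σ(T₁⁴−T_s⁴)/D₁ = σ(T_s⁴−T₂⁴)/D₂, with D₁ = 1/ε₁+1/ε_s−1 = 4.844, D₂ = 1/ε_s+1/ε₂−1 = 3.980.
Solve for T_s⁴: T_s⁴ = (D₂·T₁⁴ + D₁·T₂⁴)/(D₁+D₂) = 1.272×10¹¹ K⁴.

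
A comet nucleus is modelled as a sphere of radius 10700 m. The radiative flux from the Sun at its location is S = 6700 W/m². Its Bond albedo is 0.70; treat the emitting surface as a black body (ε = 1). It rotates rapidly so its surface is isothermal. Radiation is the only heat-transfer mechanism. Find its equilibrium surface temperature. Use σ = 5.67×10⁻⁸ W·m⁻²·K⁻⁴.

At equilibrium, absorbed power = emitted power.
Absorbing cross-section = πr² = 3.597×10⁸ m²; emitting surface = 4πr² = 1.439×10⁹ m² (ratio 4).
(1−a)S·A_cross = εσ·A_surf·T⁴  ⇒  T⁴ = (1−a)S/(4σ).
T⁴ = 0.300·6700/(4·5.67×10⁻⁸) = 8.862×10⁹ K⁴.
T = (8.862×10⁹)^(1/4).

T ≈ 307 K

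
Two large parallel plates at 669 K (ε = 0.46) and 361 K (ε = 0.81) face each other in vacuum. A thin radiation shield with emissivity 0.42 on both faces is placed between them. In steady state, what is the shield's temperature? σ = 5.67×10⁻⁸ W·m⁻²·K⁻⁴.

In steady state the net flux on the hot side equals that on the cold side.
σ(T₁⁴−T_s⁴)/D₁ = σ(T_s⁴−T₂⁴)/D₂, with D₁ = 1/ε₁+1/ε_s−1 = 3.555, D₂ = 1/ε_s+1/ε₂−1 = 2.616.
Solve for T_s⁴: T_s⁴ = (D₂·T₁⁴ + D₁·T₂⁴)/(D₁+D₂) = 9.469×10¹⁰ K⁴.

T_s ≈ 555 K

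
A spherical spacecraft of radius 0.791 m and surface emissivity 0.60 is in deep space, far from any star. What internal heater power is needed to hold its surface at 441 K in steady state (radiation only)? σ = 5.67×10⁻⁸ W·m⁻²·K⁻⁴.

P ≈ 10100 W

P = εσ·4πr²·T⁴.
4πr² = 7.863 m²; T⁴ = 3.782×10¹⁰ K⁴.
P = 0.60·5.67×10⁻⁸·7.863·3.782×10¹⁰.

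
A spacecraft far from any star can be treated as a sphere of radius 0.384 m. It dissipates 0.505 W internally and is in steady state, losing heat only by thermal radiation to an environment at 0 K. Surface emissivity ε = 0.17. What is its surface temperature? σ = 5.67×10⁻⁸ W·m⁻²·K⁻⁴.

Steady state: internal power = radiated power, P = εσA T⁴.
Radiating area A = 4πr² = 1.853 m².
T⁴ = P/(εσA) = 0.505/(0.17·5.67×10⁻⁸·1.853) = 2.827×10⁷ K⁴.
T = (2.827×10⁷)^(1/4).

T ≈ 72.9 K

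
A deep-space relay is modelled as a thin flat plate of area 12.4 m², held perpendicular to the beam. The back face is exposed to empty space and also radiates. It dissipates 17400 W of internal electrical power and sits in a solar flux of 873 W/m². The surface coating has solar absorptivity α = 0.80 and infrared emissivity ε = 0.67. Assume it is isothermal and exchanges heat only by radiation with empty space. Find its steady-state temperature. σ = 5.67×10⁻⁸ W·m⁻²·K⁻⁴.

At steady state, absorbed solar power + internal power = radiated power.
Absorbed: α·S·A_cross = 0.80·873·12.40 = 8660 W (cross-section A).
Total input = 8660 + 17400 = 26060 W.
Radiated: εσ·A_surf·T⁴ with A_surf = 2A = 24.80 m².
T⁴ = 26060/(0.67·5.67×10⁻⁸·24.80) = 2.766×10¹⁰ K⁴.

T ≈ 408 K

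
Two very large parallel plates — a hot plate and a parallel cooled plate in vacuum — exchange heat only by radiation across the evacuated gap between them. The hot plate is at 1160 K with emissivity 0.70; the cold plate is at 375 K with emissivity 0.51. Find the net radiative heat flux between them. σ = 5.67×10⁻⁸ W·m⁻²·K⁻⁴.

q ≈ 42500 W/m²

For two infinite grey parallel plates, q = σ(T₁⁴ − T₂⁴)/(1/ε₁ + 1/ε₂ − 1).
T₁⁴ − T₂⁴ = 1.811×10¹² − 1.978×10¹⁰ = 1.791×10¹² K⁴.
1/ε₁ + 1/ε₂ − 1 = 1.429 + 1.961 − 1 = 2.389.
q = 5.67×10⁻⁸ × 1.791×10¹² / 2.389.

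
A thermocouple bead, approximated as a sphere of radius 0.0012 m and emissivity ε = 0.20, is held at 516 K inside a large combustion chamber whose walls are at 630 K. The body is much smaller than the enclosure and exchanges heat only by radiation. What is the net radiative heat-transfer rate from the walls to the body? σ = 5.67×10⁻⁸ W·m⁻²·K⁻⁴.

For a small grey body in a large enclosure: P_net = εσA(T_body⁴ − T_wall⁴).
A = 4πr² = 1.810×10⁻⁵ m²; T_body⁴ − T_wall⁴ = 7.089×10¹⁰ − 1.575×10¹¹ = -8.664×10¹⁰ K⁴.
|P_net| = 0.20·5.67×10⁻⁸·1.810×10⁻⁵·8.664×10¹⁰.

P_net ≈ 0.0178 W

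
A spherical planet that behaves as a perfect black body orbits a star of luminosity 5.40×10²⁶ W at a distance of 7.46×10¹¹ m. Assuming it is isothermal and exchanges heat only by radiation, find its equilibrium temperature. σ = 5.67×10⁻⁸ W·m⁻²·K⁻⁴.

First find the stellar flux at distance d: S = L/(4πd²) = 5.40×10²⁶/(4π·(7.46×10¹¹)²) = 77.22 W/m².
For an isothermal sphere, absorbed (1−a)S·πr² = emitted σ·4πr²·T⁴, so T⁴ = (1−a)S/(4σ).
T⁴ = 1.00·77.22/(4·5.67×10⁻⁸) = 3.405×10⁸ K⁴.

T ≈ 136 K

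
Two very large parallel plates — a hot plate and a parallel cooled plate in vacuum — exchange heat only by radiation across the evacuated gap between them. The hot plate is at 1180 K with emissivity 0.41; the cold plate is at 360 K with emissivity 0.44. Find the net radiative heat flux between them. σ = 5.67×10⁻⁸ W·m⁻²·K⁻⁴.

q ≈ 29400 W/m²

For two infinite grey parallel plates, q = σ(T₁⁴ − T₂⁴)/(1/ε₁ + 1/ε₂ − 1).
T₁⁴ − T₂⁴ = 1.939×10¹² − 1.680×10¹⁰ = 1.922×10¹² K⁴.
1/ε₁ + 1/ε₂ − 1 = 2.439 + 2.273 − 1 = 3.712.
q = 5.67×10⁻⁸ × 1.922×10¹² / 3.712.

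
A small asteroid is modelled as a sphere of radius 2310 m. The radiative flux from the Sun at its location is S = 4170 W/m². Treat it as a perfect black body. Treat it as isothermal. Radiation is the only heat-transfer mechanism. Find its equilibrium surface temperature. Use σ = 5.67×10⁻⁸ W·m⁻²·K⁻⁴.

T ≈ 368 K

At equilibrium, absorbed power = emitted power.
Absorbing cross-section = πr² = 1.676×10⁷ m²; emitting surface = 4πr² = 6.706×10⁷ m² (ratio 4).
S·A_cross = εσ·A_surf·T⁴  ⇒  T⁴ = S/(4σ).
T⁴ = 1.00·4170/(4·5.67×10⁻⁸) = 1.839×10¹⁰ K⁴.
T = (1.839×10¹⁰)^(1/4).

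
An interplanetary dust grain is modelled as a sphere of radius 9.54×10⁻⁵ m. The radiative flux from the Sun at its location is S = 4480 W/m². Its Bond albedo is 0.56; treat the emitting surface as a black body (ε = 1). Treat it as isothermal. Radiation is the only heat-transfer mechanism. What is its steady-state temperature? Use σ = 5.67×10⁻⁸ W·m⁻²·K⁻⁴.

T ≈ 305 K

At equilibrium, absorbed power = emitted power.
Absorbing cross-section = πr² = 2.859×10⁻⁸ m²; emitting surface = 4πr² = 1.144×10⁻⁷ m² (ratio 4).
(1−a)S·A_cross = εσ·A_surf·T⁴  ⇒  T⁴ = (1−a)S/(4σ).
T⁴ = 0.440·4480/(4·5.67×10⁻⁸) = 8.691×10⁹ K⁴.
T = (8.691×10⁹)^(1/4).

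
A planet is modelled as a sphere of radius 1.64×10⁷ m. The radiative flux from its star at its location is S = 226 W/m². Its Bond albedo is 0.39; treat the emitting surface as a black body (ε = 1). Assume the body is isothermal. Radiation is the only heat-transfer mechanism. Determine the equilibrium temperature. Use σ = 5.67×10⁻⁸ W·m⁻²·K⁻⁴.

T ≈ 157 K

At equilibrium, absorbed power = emitted power.
Absorbing cross-section = πr² = 8.450×10¹⁴ m²; emitting surface = 4πr² = 3.380×10¹⁵ m² (ratio 4).
(1−a)S·A_cross = εσ·A_surf·T⁴  ⇒  T⁴ = (1−a)S/(4σ).
T⁴ = 0.610·226/(4·5.67×10⁻⁸) = 6.078×10⁸ K⁴.
T = (6.078×10⁸)^(1/4).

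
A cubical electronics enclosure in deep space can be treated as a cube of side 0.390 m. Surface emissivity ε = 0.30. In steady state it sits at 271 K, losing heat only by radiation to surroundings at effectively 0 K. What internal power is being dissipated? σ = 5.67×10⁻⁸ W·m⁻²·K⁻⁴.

P ≈ 83.7 W

Steady state: P = εσA T⁴.
A = 6L² = 0.9126 m²; T⁴ = (271)⁴ = 5.394×10⁹ K⁴.
P = 0.30 × 5.67×10⁻⁸ × 0.9126 × 5.394×10⁹.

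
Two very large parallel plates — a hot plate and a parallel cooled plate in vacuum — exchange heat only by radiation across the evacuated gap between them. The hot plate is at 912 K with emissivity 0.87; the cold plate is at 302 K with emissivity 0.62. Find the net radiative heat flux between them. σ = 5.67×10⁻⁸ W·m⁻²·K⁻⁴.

q ≈ 22000 W/m²

For two infinite grey parallel plates, q = σ(T₁⁴ − T₂⁴)/(1/ε₁ + 1/ε₂ − 1).
T₁⁴ − T₂⁴ = 6.918×10¹¹ − 8.318×10⁹ = 6.835×10¹¹ K⁴.
1/ε₁ + 1/ε₂ − 1 = 1.149 + 1.613 − 1 = 1.762.
q = 5.67×10⁻⁸ × 6.835×10¹¹ / 1.762.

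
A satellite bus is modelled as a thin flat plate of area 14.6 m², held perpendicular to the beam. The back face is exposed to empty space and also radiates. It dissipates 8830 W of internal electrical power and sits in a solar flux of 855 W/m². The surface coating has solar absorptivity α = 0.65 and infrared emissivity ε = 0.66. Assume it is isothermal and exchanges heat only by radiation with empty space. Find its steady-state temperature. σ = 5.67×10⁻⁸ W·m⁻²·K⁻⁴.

T ≈ 353 K

At steady state, absorbed solar power + internal power = radiated power.
Absorbed: α·S·A_cross = 0.65·855·14.60 = 8114 W (cross-section A).
Total input = 8114 + 8830 = 16940 W.
Radiated: εσ·A_surf·T⁴ with A_surf = 2A = 29.20 m².
T⁴ = 16940/(0.66·5.67×10⁻⁸·29.20) = 1.551×10¹⁰ K⁴.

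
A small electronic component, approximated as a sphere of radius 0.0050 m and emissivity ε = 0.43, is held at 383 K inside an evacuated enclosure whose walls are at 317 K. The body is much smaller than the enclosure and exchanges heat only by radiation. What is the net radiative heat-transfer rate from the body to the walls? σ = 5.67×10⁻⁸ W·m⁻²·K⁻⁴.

For a small grey body in a large enclosure: P_net = εσA(T_body⁴ − T_wall⁴).
A = 4πr² = 3.142×10⁻⁴ m²; T_body⁴ − T_wall⁴ = 2.152×10¹⁰ − 1.010×10¹⁰ = 1.142×10¹⁰ K⁴.
|P_net| = 0.43·5.67×10⁻⁸·3.142×10⁻⁴·1.142×10¹⁰.

P_net ≈ 0.0875 W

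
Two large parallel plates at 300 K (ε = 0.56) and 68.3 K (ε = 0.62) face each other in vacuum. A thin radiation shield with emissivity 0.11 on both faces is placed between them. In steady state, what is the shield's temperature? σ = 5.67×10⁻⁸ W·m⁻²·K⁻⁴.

In steady state the net flux on the hot side equals that on the cold side.
σ(T₁⁴−T_s⁴)/D₁ = σ(T_s⁴−T₂⁴)/D₂, with D₁ = 1/ε₁+1/ε_s−1 = 9.877, D₂ = 1/ε_s+1/ε₂−1 = 9.704.
Solve for T_s⁴: T_s⁴ = (D₂·T₁⁴ + D₁·T₂⁴)/(D₁+D₂) = 4.025×10⁹ K⁴.

T_s ≈ 252 K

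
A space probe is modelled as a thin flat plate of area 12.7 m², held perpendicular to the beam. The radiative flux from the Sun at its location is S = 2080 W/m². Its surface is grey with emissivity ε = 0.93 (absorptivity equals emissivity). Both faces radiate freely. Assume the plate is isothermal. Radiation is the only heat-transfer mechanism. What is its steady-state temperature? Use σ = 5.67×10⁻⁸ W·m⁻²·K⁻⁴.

T ≈ 368 K

At equilibrium, absorbed power = emitted power.
Absorbing cross-section = A = 12.70 m²; emitting surface = 2A = 25.40 m² (ratio 2).
εS·A_cross = εσ·A_surf·T⁴  ⇒  T⁴ = S/(2σ)   (ε cancels).
T⁴ = 2080/(2·5.67×10⁻⁸) = 1.834×10¹⁰ K⁴.
T = (1.834×10¹⁰)^(1/4).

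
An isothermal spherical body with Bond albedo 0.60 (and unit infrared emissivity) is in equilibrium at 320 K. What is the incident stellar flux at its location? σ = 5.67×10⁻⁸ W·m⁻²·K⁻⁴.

(1−a)S·πr² = σ·4πr²·T⁴ ⇒ S = 4σT⁴/(1−a).
S = 4·5.67×10⁻⁸·1.049×10¹⁰/0.400.

S ≈ 5950 W/m²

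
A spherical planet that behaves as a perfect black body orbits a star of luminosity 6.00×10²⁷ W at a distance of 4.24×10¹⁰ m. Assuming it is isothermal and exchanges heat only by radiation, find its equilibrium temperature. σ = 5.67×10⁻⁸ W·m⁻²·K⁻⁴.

First find the stellar flux at distance d: S = L/(4πd²) = 6.00×10²⁷/(4π·(4.24×10¹⁰)²) = 2.656×10⁵ W/m².
For an isothermal sphere, absorbed (1−a)S·πr² = emitted σ·4πr²·T⁴, so T⁴ = (1−a)S/(4σ).
T⁴ = 1.00·2.656×10⁵/(4·5.67×10⁻⁸) = 1.171×10¹² K⁴.

T ≈ 1040 K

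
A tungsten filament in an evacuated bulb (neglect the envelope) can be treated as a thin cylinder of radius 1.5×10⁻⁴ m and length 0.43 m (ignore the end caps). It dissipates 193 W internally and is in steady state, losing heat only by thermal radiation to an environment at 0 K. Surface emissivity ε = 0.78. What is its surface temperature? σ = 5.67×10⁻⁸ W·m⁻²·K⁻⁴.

Steady state: internal power = radiated power, P = εσA T⁴.
Radiating area A = 2πrL = 4.053×10⁻⁴ m².
T⁴ = P/(εσA) = 193/(0.78·5.67×10⁻⁸·4.053×10⁻⁴) = 1.077×10¹³ K⁴.
T = (1.077×10¹³)^(1/4).

T ≈ 1810 K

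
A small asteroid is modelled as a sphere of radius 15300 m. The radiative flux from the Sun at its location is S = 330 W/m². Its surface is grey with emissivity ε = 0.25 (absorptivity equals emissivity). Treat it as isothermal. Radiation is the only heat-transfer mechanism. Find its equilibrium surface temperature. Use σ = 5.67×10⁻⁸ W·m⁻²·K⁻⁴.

At equilibrium, absorbed power = emitted power.
Absorbing cross-section = πr² = 7.354×10⁸ m²; emitting surface = 4πr² = 2.942×10⁹ m² (ratio 4).
εS·A_cross = εσ·A_surf·T⁴  ⇒  T⁴ = S/(4σ)   (ε cancels).
T⁴ = 330/(4·5.67×10⁻⁸) = 1.455×10⁹ K⁴.
T = (1.455×10⁹)^(1/4).

T ≈ 195 K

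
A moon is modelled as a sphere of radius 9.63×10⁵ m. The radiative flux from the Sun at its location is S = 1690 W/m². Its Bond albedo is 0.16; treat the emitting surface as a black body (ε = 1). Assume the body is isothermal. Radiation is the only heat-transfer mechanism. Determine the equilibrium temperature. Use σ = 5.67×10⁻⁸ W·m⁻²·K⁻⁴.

T ≈ 281 K

At equilibrium, absorbed power = emitted power.
Absorbing cross-section = πr² = 2.913×10¹² m²; emitting surface = 4πr² = 1.165×10¹³ m² (ratio 4).
(1−a)S·A_cross = εσ·A_surf·T⁴  ⇒  T⁴ = (1−a)S/(4σ).
T⁴ = 0.840·1690/(4·5.67×10⁻⁸) = 6.259×10⁹ K⁴.
T = (6.259×10⁹)^(1/4).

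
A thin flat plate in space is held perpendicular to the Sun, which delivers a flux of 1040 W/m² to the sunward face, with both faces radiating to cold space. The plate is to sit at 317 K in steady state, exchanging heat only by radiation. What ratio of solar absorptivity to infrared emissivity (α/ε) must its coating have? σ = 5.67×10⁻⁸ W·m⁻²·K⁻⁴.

Balance: αS·A = εσ·2A·T⁴ ⇒ α/ε = 2σT⁴/S.
α/ε = 2·5.67×10⁻⁸·(317)⁴/1040 = 2·5.67×10⁻⁸·1.010×10¹⁰/1040.

α/ε ≈ 1.10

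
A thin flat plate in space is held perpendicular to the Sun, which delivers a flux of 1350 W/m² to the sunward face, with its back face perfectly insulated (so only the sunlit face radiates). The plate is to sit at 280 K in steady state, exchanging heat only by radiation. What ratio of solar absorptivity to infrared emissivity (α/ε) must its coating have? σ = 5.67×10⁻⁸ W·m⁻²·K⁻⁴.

α/ε ≈ 0.258

Balance: αS·A = εσ·1A·T⁴ ⇒ α/ε = σT⁴/S.
α/ε = 5.67×10⁻⁸·(280)⁴/1350 = 5.67×10⁻⁸·6.147×10⁹/1350.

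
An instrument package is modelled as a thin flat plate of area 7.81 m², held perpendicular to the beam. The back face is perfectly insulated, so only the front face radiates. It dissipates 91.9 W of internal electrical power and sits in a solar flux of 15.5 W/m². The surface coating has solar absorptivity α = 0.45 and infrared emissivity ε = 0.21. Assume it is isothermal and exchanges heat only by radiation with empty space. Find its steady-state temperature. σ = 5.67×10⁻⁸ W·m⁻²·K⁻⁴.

T ≈ 199 K

At steady state, absorbed solar power + internal power = radiated power.
Absorbed: α·S·A_cross = 0.45·15.5·7.810 = 54.47 W (cross-section A).
Total input = 54.47 + 91.9 = 146.4 W.
Radiated: εσ·A_surf·T⁴ with A_surf = A = 7.810 m².
T⁴ = 146.4/(0.21·5.67×10⁻⁸·7.810) = 1.574×10⁹ K⁴.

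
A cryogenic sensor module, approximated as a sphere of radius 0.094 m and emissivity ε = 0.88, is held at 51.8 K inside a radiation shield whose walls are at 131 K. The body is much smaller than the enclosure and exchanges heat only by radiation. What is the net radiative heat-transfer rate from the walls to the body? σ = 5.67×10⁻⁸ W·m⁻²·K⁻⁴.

P_net ≈ 1.59 W

For a small grey body in a large enclosure: P_net = εσA(T_body⁴ − T_wall⁴).
A = 4πr² = 0.1110 m²; T_body⁴ − T_wall⁴ = 7.200×10⁶ − 2.945×10⁸ = -2.873×10⁸ K⁴.
|P_net| = 0.88·5.67×10⁻⁸·0.1110·2.873×10⁸.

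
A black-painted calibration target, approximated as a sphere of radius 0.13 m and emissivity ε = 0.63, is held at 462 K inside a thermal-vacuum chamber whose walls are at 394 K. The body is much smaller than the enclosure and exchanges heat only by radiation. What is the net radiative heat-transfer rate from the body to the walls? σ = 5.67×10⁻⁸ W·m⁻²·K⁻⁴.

P_net ≈ 163 W

For a small grey body in a large enclosure: P_net = εσA(T_body⁴ − T_wall⁴).
A = 4πr² = 0.2124 m²; T_body⁴ − T_wall⁴ = 4.556×10¹⁰ − 2.410×10¹⁰ = 2.146×10¹⁰ K⁴.
|P_net| = 0.63·5.67×10⁻⁸·0.2124·2.146×10¹⁰.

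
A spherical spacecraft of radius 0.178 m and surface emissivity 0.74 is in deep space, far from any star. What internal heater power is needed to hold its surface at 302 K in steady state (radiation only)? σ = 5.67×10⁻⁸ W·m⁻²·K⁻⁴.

P = εσ·4πr²·T⁴.
4πr² = 0.3982 m²; T⁴ = 8.318×10⁹ K⁴.
P = 0.74·5.67×10⁻⁸·0.3982·8.318×10⁹.

P ≈ 139 W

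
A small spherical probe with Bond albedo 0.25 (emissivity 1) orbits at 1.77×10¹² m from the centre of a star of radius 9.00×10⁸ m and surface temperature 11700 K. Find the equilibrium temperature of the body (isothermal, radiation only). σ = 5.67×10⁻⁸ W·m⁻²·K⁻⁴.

T ≈ 174 K

The star's surface emits σT_*⁴; at distance d the flux is S = σT_*⁴(R_*/d)².
S = 5.67×10⁻⁸·(11700)⁴·(9.00×10⁸/1.77×10¹²)² = 274.7 W/m².
For an isothermal sphere T⁴ = (1−a)S/(4σ) = 9.084×10⁸ K⁴.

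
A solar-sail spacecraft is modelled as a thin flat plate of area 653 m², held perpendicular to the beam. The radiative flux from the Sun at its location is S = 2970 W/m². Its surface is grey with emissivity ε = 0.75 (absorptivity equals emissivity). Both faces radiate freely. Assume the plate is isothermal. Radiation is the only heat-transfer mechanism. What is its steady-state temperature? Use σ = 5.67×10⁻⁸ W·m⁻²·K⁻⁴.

At equilibrium, absorbed power = emitted power.
Absorbing cross-section = A = 653.0 m²; emitting surface = 2A = 1306 m² (ratio 2).
εS·A_cross = εσ·A_surf·T⁴  ⇒  T⁴ = S/(2σ)   (ε cancels).
T⁴ = 2970/(2·5.67×10⁻⁸) = 2.619×10¹⁰ K⁴.
T = (2.619×10¹⁰)^(1/4).

T ≈ 402 K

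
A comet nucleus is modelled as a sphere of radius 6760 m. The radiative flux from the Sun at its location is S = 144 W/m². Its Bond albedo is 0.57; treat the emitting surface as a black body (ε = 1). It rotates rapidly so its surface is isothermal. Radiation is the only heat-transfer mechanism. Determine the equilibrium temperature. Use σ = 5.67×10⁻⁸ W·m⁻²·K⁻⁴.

T ≈ 129 K

At equilibrium, absorbed power = emitted power.
Absorbing cross-section = πr² = 1.436×10⁸ m²; emitting surface = 4πr² = 5.743×10⁸ m² (ratio 4).
(1−a)S·A_cross = εσ·A_surf·T⁴  ⇒  T⁴ = (1−a)S/(4σ).
T⁴ = 0.430·144/(4·5.67×10⁻⁸) = 2.730×10⁸ K⁴.
T = (2.730×10⁸)^(1/4).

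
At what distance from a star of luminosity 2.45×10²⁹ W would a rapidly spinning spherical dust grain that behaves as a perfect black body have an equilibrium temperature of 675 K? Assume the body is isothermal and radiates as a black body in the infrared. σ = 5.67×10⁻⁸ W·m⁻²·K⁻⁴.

For an isothermal black-emitting sphere, (1−a)S·πr² = σ·4πr²·T⁴ ⇒ S = 4σT⁴/(1−a).
S = 4·5.67×10⁻⁸·(675)⁴/1.00 = 47080 W/m².
Flux falls as S = L/(4πd²), so d = √(L/(4πS)) = √(2.45×10²⁹/(4π·47080)).

d ≈ 6.44×10¹¹ m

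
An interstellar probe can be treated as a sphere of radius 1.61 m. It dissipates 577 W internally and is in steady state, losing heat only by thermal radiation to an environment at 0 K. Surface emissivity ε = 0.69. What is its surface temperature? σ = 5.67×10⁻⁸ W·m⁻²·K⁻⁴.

T ≈ 146 K

Steady state: internal power = radiated power, P = εσA T⁴.
Radiating area A = 4πr² = 32.57 m².
T⁴ = P/(εσA) = 577/(0.69·5.67×10⁻⁸·32.57) = 4.528×10⁸ K⁴.
T = (4.528×10⁸)^(1/4).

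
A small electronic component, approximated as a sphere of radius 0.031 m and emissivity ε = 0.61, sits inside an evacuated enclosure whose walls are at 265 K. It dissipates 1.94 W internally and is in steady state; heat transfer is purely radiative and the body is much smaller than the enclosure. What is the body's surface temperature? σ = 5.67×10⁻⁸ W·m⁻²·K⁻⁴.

For a small grey body in a large enclosure, net radiated power = εσA(T⁴ − T_w⁴).
Steady state: P = εσA(T⁴ − T_w⁴) with A = 4πr² = 0.01208 m².
T⁴ = P/(εσA) + T_w⁴ = 1.94/(0.61·5.67×10⁻⁸·0.01208) + (265)⁴
    = 4.645×10⁹ + 4.932×10⁹ = 9.576×10⁹ K⁴.

T ≈ 313 K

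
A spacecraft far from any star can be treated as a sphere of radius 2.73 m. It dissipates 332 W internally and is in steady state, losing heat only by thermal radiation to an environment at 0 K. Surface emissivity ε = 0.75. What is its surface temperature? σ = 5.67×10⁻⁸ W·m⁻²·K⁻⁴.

T ≈ 95.6 K

Steady state: internal power = radiated power, P = εσA T⁴.
Radiating area A = 4πr² = 93.66 m².
T⁴ = P/(εσA) = 332/(0.75·5.67×10⁻⁸·93.66) = 8.336×10⁷ K⁴.
T = (8.336×10⁷)^(1/4).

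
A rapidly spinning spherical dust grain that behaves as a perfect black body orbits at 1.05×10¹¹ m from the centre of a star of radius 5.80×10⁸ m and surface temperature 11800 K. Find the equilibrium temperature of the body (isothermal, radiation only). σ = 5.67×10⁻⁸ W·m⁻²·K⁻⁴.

The star's surface emits σT_*⁴; at distance d the flux is S = σT_*⁴(R_*/d)².
S = 5.67×10⁻⁸·(11800)⁴·(5.80×10⁸/1.05×10¹¹)² = 33540 W/m².
For an isothermal sphere T⁴ = (1−a)S/(4σ) = 1.479×10¹¹ K⁴.

T ≈ 620 K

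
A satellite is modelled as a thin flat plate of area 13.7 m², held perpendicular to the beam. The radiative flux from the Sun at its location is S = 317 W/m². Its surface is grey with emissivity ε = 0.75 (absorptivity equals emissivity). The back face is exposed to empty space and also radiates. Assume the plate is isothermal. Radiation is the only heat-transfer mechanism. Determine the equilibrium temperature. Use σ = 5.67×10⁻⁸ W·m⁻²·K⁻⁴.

T ≈ 230 K

At equilibrium, absorbed power = emitted power.
Absorbing cross-section = A = 13.70 m²; emitting surface = 2A = 27.40 m² (ratio 2).
εS·A_cross = εσ·A_surf·T⁴  ⇒  T⁴ = S/(2σ)   (ε cancels).
T⁴ = 317/(2·5.67×10⁻⁸) = 2.795×10⁹ K⁴.
T = (2.795×10⁹)^(1/4).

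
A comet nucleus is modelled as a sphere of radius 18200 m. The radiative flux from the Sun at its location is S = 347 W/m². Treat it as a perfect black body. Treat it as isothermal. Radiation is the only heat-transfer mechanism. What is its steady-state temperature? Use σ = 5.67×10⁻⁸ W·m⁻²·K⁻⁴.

T ≈ 198 K

At equilibrium, absorbed power = emitted power.
Absorbing cross-section = πr² = 1.041×10⁹ m²; emitting surface = 4πr² = 4.162×10⁹ m² (ratio 4).
S·A_cross = εσ·A_surf·T⁴  ⇒  T⁴ = S/(4σ).
T⁴ = 1.00·347/(4·5.67×10⁻⁸) = 1.530×10⁹ K⁴.
T = (1.530×10⁹)^(1/4).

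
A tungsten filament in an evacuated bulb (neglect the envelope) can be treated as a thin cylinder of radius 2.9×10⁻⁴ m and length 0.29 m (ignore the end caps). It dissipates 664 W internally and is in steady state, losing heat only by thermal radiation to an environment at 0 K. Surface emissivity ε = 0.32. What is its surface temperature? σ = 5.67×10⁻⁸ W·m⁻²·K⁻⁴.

Steady state: internal power = radiated power, P = εσA T⁴.
Radiating area A = 2πrL = 5.284×10⁻⁴ m².
T⁴ = P/(εσA) = 664/(0.32·5.67×10⁻⁸·5.284×10⁻⁴) = 6.926×10¹³ K⁴.
T = (6.926×10¹³)^(1/4).

T ≈ 2880 K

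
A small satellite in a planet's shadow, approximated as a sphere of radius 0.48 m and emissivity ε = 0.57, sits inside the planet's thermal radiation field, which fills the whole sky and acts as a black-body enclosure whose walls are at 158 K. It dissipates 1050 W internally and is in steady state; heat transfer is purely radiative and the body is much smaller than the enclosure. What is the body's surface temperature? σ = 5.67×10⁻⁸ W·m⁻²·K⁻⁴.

T ≈ 330 K

For a small grey body in a large enclosure, net radiated power = εσA(T⁴ − T_w⁴).
Steady state: P = εσA(T⁴ − T_w⁴) with A = 4πr² = 2.895 m².
T⁴ = P/(εσA) + T_w⁴ = 1050/(0.57·5.67×10⁻⁸·2.895) + (158)⁴
    = 1.122×10¹⁰ + 6.232×10⁸ = 1.184×10¹⁰ K⁴.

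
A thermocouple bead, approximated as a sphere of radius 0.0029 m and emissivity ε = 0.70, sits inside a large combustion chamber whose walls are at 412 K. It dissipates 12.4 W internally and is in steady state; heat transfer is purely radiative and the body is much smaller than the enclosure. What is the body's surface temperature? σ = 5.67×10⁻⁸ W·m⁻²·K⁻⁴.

T ≈ 1310 K

For a small grey body in a large enclosure, net radiated power = εσA(T⁴ − T_w⁴).
Steady state: P = εσA(T⁴ − T_w⁴) with A = 4πr² = 1.057×10⁻⁴ m².
T⁴ = P/(εσA) + T_w⁴ = 12.4/(0.70·5.67×10⁻⁸·1.057×10⁻⁴) + (412)⁴
    = 2.956×10¹² + 2.881×10¹⁰ = 2.985×10¹² K⁴.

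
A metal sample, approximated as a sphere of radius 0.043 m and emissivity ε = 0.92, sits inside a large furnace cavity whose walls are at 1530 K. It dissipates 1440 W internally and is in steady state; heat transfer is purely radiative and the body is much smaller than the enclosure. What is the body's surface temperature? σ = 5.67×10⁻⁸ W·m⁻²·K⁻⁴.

For a small grey body in a large enclosure, net radiated power = εσA(T⁴ − T_w⁴).
Steady state: P = εσA(T⁴ − T_w⁴) with A = 4πr² = 0.02324 m².
T⁴ = P/(εσA) + T_w⁴ = 1440/(0.92·5.67×10⁻⁸·0.02324) + (1530)⁴
    = 1.188×10¹² + 5.480×10¹² = 6.668×10¹² K⁴.

T ≈ 1610 K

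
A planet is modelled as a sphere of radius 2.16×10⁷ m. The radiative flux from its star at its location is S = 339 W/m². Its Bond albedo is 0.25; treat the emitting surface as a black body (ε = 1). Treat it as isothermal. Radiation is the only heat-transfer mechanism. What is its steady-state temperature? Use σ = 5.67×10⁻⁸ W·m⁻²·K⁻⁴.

T ≈ 183 K

At equilibrium, absorbed power = emitted power.
Absorbing cross-section = πr² = 1.466×10¹⁵ m²; emitting surface = 4πr² = 5.863×10¹⁵ m² (ratio 4).
(1−a)S·A_cross = εσ·A_surf·T⁴  ⇒  T⁴ = (1−a)S/(4σ).
T⁴ = 0.750·339/(4·5.67×10⁻⁸) = 1.121×10⁹ K⁴.
T = (1.121×10⁹)^(1/4).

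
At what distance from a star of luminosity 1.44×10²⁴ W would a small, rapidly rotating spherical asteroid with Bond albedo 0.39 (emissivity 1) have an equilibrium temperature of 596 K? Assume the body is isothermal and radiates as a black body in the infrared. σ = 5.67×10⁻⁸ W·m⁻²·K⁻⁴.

d ≈ 1.56×10⁹ m

For an isothermal black-emitting sphere, (1−a)S·πr² = σ·4πr²·T⁴ ⇒ S = 4σT⁴/(1−a).
S = 4·5.67×10⁻⁸·(596)⁴/0.610 = 46910 W/m².
Flux falls as S = L/(4πd²), so d = √(L/(4πS)) = √(1.44×10²⁴/(4π·46910)).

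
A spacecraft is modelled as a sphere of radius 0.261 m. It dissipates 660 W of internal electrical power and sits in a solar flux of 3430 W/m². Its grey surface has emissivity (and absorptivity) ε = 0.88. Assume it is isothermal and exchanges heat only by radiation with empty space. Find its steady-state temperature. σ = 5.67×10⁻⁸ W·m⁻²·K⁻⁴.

At steady state, absorbed solar power + internal power = radiated power.
Absorbed: α·S·A_cross = 0.88·3430·0.2140 = 646.0 W (cross-section πr²).
Total input = 646.0 + 660 = 1306 W.
Radiated: εσ·A_surf·T⁴ with A_surf = 4πr² = 0.8560 m².
T⁴ = 1306/(0.88·5.67×10⁻⁸·0.8560) = 3.058×10¹⁰ K⁴.

T ≈ 418 K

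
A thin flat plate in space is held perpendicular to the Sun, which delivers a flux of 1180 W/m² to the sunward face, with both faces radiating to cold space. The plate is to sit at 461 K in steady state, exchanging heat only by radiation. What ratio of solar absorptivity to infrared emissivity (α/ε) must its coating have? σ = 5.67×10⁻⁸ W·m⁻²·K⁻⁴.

α/ε ≈ 4.34

Balance: αS·A = εσ·2A·T⁴ ⇒ α/ε = 2σT⁴/S.
α/ε = 2·5.67×10⁻⁸·(461)⁴/1180 = 2·5.67×10⁻⁸·4.517×10¹⁰/1180.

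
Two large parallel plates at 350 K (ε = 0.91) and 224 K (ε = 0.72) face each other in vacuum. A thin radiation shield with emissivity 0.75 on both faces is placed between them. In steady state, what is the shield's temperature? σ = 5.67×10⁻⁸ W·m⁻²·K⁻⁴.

In steady state the net flux on the hot side equals that on the cold side.
σ(T₁⁴−T_s⁴)/D₁ = σ(T_s⁴−T₂⁴)/D₂, with D₁ = 1/ε₁+1/ε_s−1 = 1.432, D₂ = 1/ε_s+1/ε₂−1 = 1.722.
Solve for T_s⁴: T_s⁴ = (D₂·T₁⁴ + D₁·T₂⁴)/(D₁+D₂) = 9.336×10⁹ K⁴.

T_s ≈ 311 K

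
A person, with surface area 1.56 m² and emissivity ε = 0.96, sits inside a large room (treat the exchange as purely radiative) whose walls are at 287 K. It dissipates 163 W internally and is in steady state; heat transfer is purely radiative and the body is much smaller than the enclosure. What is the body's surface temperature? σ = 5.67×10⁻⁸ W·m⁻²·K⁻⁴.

For a small grey body in a large enclosure, net radiated power = εσA(T⁴ − T_w⁴).
Steady state: P = εσA(T⁴ − T_w⁴) with A = 1.56 m².
T⁴ = P/(εσA) + T_w⁴ = 163/(0.96·5.67×10⁻⁸·1.560) + (287)⁴
    = 1.920×10⁹ + 6.785×10⁹ = 8.704×10⁹ K⁴.

T ≈ 305 K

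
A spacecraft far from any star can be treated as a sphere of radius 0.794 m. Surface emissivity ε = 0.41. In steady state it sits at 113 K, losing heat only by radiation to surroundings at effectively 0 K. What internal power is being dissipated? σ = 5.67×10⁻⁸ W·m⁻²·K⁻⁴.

P ≈ 30.0 W

Steady state: P = εσA T⁴.
A = 4πr² = 7.922 m²; T⁴ = (113)⁴ = 1.630×10⁸ K⁴.
P = 0.41 × 5.67×10⁻⁸ × 7.922 × 1.630×10⁸.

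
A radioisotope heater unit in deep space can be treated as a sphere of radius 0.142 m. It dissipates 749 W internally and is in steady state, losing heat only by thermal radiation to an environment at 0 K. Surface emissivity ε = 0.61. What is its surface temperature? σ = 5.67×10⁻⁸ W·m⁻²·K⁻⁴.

T ≈ 541 K

Steady state: internal power = radiated power, P = εσA T⁴.
Radiating area A = 4πr² = 0.2534 m².
T⁴ = P/(εσA) = 749/(0.61·5.67×10⁻⁸·0.2534) = 8.546×10¹⁰ K⁴.
T = (8.546×10¹⁰)^(1/4).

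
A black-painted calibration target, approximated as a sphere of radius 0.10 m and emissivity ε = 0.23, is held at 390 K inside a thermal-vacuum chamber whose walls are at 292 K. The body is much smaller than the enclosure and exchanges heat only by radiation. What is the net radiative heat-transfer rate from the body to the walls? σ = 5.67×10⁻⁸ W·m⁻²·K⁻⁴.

P_net ≈ 26.0 W

For a small grey body in a large enclosure: P_net = εσA(T_body⁴ − T_wall⁴).
A = 4πr² = 0.1257 m²; T_body⁴ − T_wall⁴ = 2.313×10¹⁰ − 7.270×10⁹ = 1.586×10¹⁰ K⁴.
|P_net| = 0.23·5.67×10⁻⁸·0.1257·1.586×10¹⁰.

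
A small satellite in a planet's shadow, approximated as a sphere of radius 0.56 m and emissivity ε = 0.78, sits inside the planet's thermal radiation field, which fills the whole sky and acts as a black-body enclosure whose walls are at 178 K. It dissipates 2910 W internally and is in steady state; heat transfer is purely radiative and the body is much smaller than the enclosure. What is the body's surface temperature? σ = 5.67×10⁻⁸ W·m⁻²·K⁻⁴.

T ≈ 365 K

For a small grey body in a large enclosure, net radiated power = εσA(T⁴ − T_w⁴).
Steady state: P = εσA(T⁴ − T_w⁴) with A = 4πr² = 3.941 m².
T⁴ = P/(εσA) + T_w⁴ = 2910/(0.78·5.67×10⁻⁸·3.941) + (178)⁴
    = 1.670×10¹⁰ + 1.004×10⁹ = 1.770×10¹⁰ K⁴.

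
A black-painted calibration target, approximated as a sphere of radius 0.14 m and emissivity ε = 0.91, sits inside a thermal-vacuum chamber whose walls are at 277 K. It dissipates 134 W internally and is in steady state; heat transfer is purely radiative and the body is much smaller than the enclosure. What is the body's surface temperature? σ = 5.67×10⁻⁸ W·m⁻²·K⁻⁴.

For a small grey body in a large enclosure, net radiated power = εσA(T⁴ − T_w⁴).
Steady state: P = εσA(T⁴ − T_w⁴) with A = 4πr² = 0.2463 m².
T⁴ = P/(εσA) + T_w⁴ = 134/(0.91·5.67×10⁻⁸·0.2463) + (277)⁴
    = 1.054×10¹⁰ + 5.887×10⁹ = 1.643×10¹⁰ K⁴.

T ≈ 358 K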